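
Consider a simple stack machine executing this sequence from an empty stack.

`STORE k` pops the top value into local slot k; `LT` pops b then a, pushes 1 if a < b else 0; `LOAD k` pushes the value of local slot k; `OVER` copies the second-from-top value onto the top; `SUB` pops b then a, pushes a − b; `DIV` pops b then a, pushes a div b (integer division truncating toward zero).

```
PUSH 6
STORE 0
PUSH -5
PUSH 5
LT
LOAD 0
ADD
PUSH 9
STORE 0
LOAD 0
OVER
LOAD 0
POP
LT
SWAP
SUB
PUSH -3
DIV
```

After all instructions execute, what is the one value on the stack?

PUSH 6   [6]
STORE 0  []
PUSH -5  [-5]
PUSH 5   [-5, 5]
LT       [1]
LOAD 0   [1, 6]
ADD      [7]
PUSH 9   [7, 9]
STORE 0  [7]
LOAD 0   [7, 9]
OVER     [7, 9, 7]
LOAD 0   [7, 9, 7, 9]
POP      [7, 9, 7]
LT       [7, 0]
SWAP     [0, 7]
SUB      [-7]
PUSH -3  [-7, -3]
DIV      [2]

2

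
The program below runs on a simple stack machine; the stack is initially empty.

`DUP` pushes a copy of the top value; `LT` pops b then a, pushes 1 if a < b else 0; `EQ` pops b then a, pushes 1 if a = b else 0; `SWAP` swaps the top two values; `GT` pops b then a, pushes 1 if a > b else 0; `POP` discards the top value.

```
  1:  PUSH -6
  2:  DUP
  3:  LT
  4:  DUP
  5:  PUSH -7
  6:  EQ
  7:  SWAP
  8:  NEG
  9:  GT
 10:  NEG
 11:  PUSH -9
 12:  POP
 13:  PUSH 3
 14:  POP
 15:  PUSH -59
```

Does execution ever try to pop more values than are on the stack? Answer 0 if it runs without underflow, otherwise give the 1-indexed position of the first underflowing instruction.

PUSH -6  -> -6
DUP      -> -6 -6
LT       -> 0
DUP      -> 0 0
PUSH -7  -> 0 0 -7
EQ       -> 0 0
SWAP     -> 0 0
NEG      -> 0 0
GT       -> 0
NEG      -> 0
PUSH -9  -> 0 -9
POP      -> 0
PUSH 3   -> 0 3
POP      -> 0
PUSH -59 -> 0 -59

0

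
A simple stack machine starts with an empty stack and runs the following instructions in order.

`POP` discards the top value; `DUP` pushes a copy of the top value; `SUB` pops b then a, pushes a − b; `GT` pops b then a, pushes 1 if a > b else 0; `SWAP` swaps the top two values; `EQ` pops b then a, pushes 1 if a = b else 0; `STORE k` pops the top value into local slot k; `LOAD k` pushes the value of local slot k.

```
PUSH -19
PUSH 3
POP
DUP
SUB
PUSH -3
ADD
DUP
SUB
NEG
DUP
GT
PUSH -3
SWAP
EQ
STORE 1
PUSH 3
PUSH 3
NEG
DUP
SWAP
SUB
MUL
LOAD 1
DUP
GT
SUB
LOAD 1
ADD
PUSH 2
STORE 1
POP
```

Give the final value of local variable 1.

PUSH -19 : -19
PUSH 3   : -19 3
POP      : -19
DUP      : -19 -19
SUB      : 0
PUSH -3  : 0 -3
ADD      : -3
DUP      : -3 -3
SUB      : 0
NEG      : 0
DUP      : 0 0
GT       : 0
PUSH -3  : 0 -3
SWAP     : -3 0
EQ       : 0
STORE 1  : (empty)
PUSH 3   : 3
PUSH 3   : 3 3
NEG      : 3 -3
DUP      : 3 -3 -3
SWAP     : 3 -3 -3
SUB      : 3 0
MUL      : 0
LOAD 1   : 0 0
DUP      : 0 0 0
GT       : 0 0
SUB      : 0
LOAD 1   : 0 0
ADD      : 0
PUSH 2   : 0 2
STORE 1  : 0
POP      : (empty)

2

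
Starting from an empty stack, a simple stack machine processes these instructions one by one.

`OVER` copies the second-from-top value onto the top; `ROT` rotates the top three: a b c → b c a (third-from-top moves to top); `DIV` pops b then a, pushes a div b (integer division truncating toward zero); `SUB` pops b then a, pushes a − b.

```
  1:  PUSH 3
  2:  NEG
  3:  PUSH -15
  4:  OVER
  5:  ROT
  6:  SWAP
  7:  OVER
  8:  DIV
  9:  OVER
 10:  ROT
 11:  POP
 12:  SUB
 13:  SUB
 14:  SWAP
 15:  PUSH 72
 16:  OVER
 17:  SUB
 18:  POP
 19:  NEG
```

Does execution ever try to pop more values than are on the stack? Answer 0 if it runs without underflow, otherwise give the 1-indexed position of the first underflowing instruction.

PUSH 3   -> [3]
NEG      -> [-3]
PUSH -15 -> [-3, -15]
OVER     -> [-3, -15, -3]
ROT      -> [-15, -3, -3]
SWAP     -> [-15, -3, -3]
OVER     -> [-15, -3, -3, -3]
DIV      -> [-15, -3, 1]
OVER     -> [-15, -3, 1, -3]
ROT      -> [-15, 1, -3, -3]
POP      -> [-15, 1, -3]
SUB      -> [-15, 4]
SUB      -> [-19]
SWAP  — needs 2 operands, stack has 1 → underflow

14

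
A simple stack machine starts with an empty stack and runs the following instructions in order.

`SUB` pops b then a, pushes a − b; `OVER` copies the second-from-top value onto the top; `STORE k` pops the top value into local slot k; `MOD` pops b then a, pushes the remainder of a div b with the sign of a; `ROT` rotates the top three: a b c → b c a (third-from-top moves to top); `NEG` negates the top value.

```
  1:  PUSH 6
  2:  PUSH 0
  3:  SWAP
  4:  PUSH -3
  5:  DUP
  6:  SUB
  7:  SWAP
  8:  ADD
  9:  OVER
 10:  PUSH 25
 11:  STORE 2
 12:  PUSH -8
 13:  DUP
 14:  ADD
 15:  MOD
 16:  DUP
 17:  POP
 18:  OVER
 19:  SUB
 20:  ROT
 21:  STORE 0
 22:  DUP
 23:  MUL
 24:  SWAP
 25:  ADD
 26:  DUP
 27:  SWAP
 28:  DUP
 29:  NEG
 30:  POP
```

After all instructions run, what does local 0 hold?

0

PUSH 6  -> [6]
PUSH 0  -> [6, 0]
SWAP    -> [0, 6]
PUSH -3 -> [0, 6, -3]
DUP     -> [0, 6, -3, -3]
SUB     -> [0, 6, 0]
SWAP    -> [0, 0, 6]
ADD     -> [0, 6]
OVER    -> [0, 6, 0]
PUSH 25 -> [0, 6, 0, 25]
STORE 2 -> [0, 6, 0]
PUSH -8 -> [0, 6, 0, -8]
DUP     -> [0, 6, 0, -8, -8]
ADD     -> [0, 6, 0, -16]
MOD     -> [0, 6, 0]
DUP     -> [0, 6, 0, 0]
POP     -> [0, 6, 0]
OVER    -> [0, 6, 0, 6]
SUB     -> [0, 6, -6]
ROT     -> [6, -6, 0]
STORE 0 -> [6, -6]
DUP     -> [6, -6, -6]
MUL     -> [6, 36]
SWAP    -> [36, 6]
ADD     -> [42]
DUP     -> [42, 42]
SWAP    -> [42, 42]
DUP     -> [42, 42, 42]
NEG     -> [42, 42, -42]
POP     -> [42, 42]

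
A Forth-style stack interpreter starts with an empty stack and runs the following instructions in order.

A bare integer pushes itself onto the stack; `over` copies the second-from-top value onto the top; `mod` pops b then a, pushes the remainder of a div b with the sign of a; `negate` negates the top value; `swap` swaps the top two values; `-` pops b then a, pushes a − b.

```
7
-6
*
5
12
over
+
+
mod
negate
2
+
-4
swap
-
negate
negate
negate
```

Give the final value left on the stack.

26

7       [7]
-6      [7, -6]
*       [-42]
5       [-42, 5]
12      [-42, 5, 12]
over    [-42, 5, 12, 5]
+       [-42, 5, 17]
+       [-42, 22]
mod     [-20]
negate  [20]
2       [20, 2]
+       [22]
-4      [22, -4]
swap    [-4, 22]
-       [-26]
negate  [26]
negate  [-26]
negate  [26]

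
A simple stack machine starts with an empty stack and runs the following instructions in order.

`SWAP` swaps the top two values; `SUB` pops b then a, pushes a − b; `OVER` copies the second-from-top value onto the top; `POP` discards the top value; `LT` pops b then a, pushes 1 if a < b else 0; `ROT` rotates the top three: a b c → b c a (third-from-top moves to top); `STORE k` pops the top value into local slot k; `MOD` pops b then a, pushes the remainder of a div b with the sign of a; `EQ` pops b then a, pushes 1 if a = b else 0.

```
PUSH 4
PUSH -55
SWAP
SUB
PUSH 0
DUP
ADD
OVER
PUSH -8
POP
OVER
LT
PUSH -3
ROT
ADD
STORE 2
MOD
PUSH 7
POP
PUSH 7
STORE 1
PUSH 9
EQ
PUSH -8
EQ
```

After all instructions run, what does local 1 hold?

PUSH 4    [4]
PUSH -55  [4, -55]
SWAP      [-55, 4]
SUB       [-59]
PUSH 0    [-59, 0]
DUP       [-59, 0, 0]
ADD       [-59, 0]
OVER      [-59, 0, -59]
PUSH -8   [-59, 0, -59, -8]
POP       [-59, 0, -59]
OVER      [-59, 0, -59, 0]
LT        [-59, 0, 1]
PUSH -3   [-59, 0, 1, -3]
ROT       [-59, 1, -3, 0]
ADD       [-59, 1, -3]
STORE 2   [-59, 1]
MOD       [0]
PUSH 7    [0, 7]
POP       [0]
PUSH 7    [0, 7]
STORE 1   [0]
PUSH 9    [0, 9]
EQ        [0]
PUSH -8   [0, -8]
EQ        [0]

7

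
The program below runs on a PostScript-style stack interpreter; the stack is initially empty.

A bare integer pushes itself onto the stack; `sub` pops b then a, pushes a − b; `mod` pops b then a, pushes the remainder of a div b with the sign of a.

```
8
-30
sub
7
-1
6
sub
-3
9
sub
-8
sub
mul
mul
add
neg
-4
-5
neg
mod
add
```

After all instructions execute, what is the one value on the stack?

-238

8   → 8
-30 → 8 -30
sub → 38
7   → 38 7
-1  → 38 7 -1
6   → 38 7 -1 6
sub → 38 7 -7
-3  → 38 7 -7 -3
9   → 38 7 -7 -3 9
sub → 38 7 -7 -12
-8  → 38 7 -7 -12 -8
sub → 38 7 -7 -4
mul → 38 7 28
mul → 38 196
add → 234
neg → -234
-4  → -234 -4
-5  → -234 -4 -5
neg → -234 -4 5
mod → -234 -4
add → -238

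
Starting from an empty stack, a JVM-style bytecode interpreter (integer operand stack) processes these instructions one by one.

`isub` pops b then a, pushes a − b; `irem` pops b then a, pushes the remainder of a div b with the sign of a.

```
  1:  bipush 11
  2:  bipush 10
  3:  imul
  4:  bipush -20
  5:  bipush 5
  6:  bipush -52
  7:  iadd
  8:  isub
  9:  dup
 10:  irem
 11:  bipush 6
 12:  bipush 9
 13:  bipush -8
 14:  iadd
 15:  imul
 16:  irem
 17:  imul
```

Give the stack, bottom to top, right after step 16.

[110, 0]

bipush 11  → [11]
bipush 10  → [11, 10]
imul       → [110]
bipush -20 → [110, -20]
bipush 5   → [110, -20, 5]
bipush -52 → [110, -20, 5, -52]
iadd       → [110, -20, -47]
isub       → [110, 27]
dup        → [110, 27, 27]
irem       → [110, 0]
bipush 6   → [110, 0, 6]
bipush 9   → [110, 0, 6, 9]
bipush -8  → [110, 0, 6, 9, -8]
iadd       → [110, 0, 6, 1]
imul       → [110, 0, 6]
irem       → [110, 0]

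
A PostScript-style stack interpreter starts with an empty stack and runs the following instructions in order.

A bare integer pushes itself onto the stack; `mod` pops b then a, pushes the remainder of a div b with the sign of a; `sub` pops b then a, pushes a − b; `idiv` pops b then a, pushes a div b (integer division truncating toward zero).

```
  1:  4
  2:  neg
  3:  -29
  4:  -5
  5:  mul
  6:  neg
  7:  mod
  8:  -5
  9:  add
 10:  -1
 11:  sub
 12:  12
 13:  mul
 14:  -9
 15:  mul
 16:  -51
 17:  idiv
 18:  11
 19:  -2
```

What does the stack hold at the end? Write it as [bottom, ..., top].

4    -> [4]
neg  -> [-4]
-29  -> [-4, -29]
-5   -> [-4, -29, -5]
mul  -> [-4, 145]
neg  -> [-4, -145]
mod  -> [-4]
-5   -> [-4, -5]
add  -> [-9]
-1   -> [-9, -1]
sub  -> [-8]
12   -> [-8, 12]
mul  -> [-96]
-9   -> [-96, -9]
mul  -> [864]
-51  -> [864, -51]
idiv -> [-16]
11   -> [-16, 11]
-2   -> [-16, 11, -2]

[-16, 11, -2]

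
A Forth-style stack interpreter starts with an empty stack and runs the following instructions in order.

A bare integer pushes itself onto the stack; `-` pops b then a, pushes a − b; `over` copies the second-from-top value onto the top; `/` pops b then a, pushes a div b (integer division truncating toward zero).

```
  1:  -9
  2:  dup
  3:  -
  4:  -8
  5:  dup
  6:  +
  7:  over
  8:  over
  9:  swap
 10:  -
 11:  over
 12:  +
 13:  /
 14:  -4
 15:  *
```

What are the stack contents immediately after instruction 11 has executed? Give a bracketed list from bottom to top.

[0, -16, -16, -16]

-9    [-9]
dup   [-9, -9]
-     [0]
-8    [0, -8]
dup   [0, -8, -8]
+     [0, -16]
over  [0, -16, 0]
over  [0, -16, 0, -16]
swap  [0, -16, -16, 0]
-     [0, -16, -16]
over  [0, -16, -16, -16]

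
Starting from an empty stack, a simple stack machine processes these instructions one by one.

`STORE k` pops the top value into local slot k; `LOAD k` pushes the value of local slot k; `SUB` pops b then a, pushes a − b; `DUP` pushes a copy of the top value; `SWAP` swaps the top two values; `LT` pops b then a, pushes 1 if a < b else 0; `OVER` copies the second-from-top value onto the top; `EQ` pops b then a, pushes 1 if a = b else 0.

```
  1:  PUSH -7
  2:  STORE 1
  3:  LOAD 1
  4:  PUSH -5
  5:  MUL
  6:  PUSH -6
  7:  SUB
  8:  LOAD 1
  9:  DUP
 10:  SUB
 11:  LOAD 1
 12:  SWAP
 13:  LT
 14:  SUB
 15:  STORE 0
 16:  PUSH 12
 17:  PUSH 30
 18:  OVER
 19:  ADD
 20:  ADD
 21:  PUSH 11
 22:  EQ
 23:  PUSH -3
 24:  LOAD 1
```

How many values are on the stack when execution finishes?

3

PUSH -7  [-7]
STORE 1  []
LOAD 1   [-7]
PUSH -5  [-7, -5]
MUL      [35]
PUSH -6  [35, -6]
SUB      [41]
LOAD 1   [41, -7]
DUP      [41, -7, -7]
SUB      [41, 0]
LOAD 1   [41, 0, -7]
SWAP     [41, -7, 0]
LT       [41, 1]
SUB      [40]
STORE 0  []
PUSH 12  [12]
PUSH 30  [12, 30]
OVER     [12, 30, 12]
ADD      [12, 42]
ADD      [54]
PUSH 11  [54, 11]
EQ       [0]
PUSH -3  [0, -3]
LOAD 1   [0, -3, -7]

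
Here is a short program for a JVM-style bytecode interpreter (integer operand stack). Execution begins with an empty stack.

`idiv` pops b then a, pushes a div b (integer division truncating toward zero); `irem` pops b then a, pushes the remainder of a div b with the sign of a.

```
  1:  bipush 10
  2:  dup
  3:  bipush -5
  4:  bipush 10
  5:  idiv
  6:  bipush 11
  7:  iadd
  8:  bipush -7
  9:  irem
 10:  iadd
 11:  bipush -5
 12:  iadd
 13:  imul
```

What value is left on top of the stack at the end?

bipush 10 : 10
dup       : 10 10
bipush -5 : 10 10 -5
bipush 10 : 10 10 -5 10
idiv      : 10 10 0
bipush 11 : 10 10 0 11
iadd      : 10 10 11
bipush -7 : 10 10 11 -7
irem      : 10 10 4
iadd      : 10 14
bipush -5 : 10 14 -5
iadd      : 10 9
imul      : 90

90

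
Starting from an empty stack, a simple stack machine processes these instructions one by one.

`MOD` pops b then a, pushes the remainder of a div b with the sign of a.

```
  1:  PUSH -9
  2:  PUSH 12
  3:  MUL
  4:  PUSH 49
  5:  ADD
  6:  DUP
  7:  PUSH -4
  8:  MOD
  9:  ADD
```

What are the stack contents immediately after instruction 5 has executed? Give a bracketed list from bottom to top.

[-59]

PUSH -9 : [-9]
PUSH 12 : [-9, 12]
MUL     : [-108]
PUSH 49 : [-108, 49]
ADD     : [-59]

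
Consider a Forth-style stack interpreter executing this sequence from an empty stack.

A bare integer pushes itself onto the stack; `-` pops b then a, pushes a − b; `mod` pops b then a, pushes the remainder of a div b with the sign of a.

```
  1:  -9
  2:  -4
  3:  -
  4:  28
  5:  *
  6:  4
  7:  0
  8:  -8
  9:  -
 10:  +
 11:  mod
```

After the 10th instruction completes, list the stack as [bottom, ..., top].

-9  [-9]
-4  [-9, -4]
-   [-5]
28  [-5, 28]
*   [-140]
4   [-140, 4]
0   [-140, 4, 0]
-8  [-140, 4, 0, -8]
-   [-140, 4, 8]
+   [-140, 12]

[-140, 12]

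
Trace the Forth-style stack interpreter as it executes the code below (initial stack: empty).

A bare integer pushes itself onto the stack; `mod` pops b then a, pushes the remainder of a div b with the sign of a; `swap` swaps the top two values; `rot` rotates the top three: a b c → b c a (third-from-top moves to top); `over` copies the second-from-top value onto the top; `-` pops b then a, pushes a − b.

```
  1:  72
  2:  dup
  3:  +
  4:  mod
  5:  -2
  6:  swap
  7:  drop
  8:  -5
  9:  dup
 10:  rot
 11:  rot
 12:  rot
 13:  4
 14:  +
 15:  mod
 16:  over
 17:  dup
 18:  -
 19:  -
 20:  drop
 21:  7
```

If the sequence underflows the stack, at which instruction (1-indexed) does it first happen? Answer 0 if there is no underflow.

4

72  : [72]
dup : [72, 72]
+   : [144]
mod  — needs 2 operands, stack has 1 → underflow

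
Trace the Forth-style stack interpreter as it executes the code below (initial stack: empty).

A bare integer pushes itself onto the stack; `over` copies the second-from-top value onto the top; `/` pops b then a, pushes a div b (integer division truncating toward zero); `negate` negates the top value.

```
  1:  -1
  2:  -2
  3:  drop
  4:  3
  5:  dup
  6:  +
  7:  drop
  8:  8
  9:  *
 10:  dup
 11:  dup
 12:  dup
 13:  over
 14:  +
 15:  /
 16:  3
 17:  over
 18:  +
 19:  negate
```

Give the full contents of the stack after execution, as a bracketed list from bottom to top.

[-8, -8, 0, -3]

-1      [-1]
-2      [-1, -2]
drop    [-1]
3       [-1, 3]
dup     [-1, 3, 3]
+       [-1, 6]
drop    [-1]
8       [-1, 8]
*       [-8]
dup     [-8, -8]
dup     [-8, -8, -8]
dup     [-8, -8, -8, -8]
over    [-8, -8, -8, -8, -8]
+       [-8, -8, -8, -16]
/       [-8, -8, 0]
3       [-8, -8, 0, 3]
over    [-8, -8, 0, 3, 0]
+       [-8, -8, 0, 3]
negate  [-8, -8, 0, -3]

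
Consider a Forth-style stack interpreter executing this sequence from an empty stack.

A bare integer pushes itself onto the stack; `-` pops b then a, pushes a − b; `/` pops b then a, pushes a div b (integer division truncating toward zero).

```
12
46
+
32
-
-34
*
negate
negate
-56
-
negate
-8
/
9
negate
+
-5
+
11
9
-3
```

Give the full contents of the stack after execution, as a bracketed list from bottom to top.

12      [12]
46      [12, 46]
+       [58]
32      [58, 32]
-       [26]
-34     [26, -34]
*       [-884]
negate  [884]
negate  [-884]
-56     [-884, -56]
-       [-828]
negate  [828]
-8      [828, -8]
/       [-103]
9       [-103, 9]
negate  [-103, -9]
+       [-112]
-5      [-112, -5]
+       [-117]
11      [-117, 11]
9       [-117, 11, 9]
-3      [-117, 11, 9, -3]

[-117, 11, 9, -3]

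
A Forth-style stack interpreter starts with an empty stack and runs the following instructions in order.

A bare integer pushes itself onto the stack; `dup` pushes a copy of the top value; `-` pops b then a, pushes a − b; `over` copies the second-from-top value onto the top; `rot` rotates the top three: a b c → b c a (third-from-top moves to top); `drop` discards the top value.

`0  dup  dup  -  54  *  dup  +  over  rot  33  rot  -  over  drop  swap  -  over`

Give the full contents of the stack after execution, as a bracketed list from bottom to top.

0    → [0]
dup  → [0, 0]
dup  → [0, 0, 0]
-    → [0, 0]
54   → [0, 0, 54]
*    → [0, 0]
dup  → [0, 0, 0]
+    → [0, 0]
over → [0, 0, 0]
rot  → [0, 0, 0]
33   → [0, 0, 0, 33]
rot  → [0, 0, 33, 0]
-    → [0, 0, 33]
over → [0, 0, 33, 0]
drop → [0, 0, 33]
swap → [0, 33, 0]
-    → [0, 33]
over → [0, 33, 0]

[0, 33, 0]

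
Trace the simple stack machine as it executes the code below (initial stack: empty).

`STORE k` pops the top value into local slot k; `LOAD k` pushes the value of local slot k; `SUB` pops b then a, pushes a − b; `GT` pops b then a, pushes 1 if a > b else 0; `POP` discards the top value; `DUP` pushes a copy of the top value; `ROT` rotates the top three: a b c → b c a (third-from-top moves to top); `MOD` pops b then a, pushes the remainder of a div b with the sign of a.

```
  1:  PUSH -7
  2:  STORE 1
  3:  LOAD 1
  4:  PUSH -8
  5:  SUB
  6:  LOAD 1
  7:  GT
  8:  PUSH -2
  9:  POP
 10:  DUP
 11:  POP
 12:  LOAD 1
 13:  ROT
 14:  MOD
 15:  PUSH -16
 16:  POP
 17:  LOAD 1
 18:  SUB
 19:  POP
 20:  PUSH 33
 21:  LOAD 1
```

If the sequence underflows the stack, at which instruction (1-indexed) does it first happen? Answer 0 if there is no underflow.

PUSH -7  -7
STORE 1  (empty)
LOAD 1   -7
PUSH -8  -7 -8
SUB      1
LOAD 1   1 -7
GT       1
PUSH -2  1 -2
POP      1
DUP      1 1
POP      1
LOAD 1   1 -7
ROT  — needs 3 operands, stack has 2 → underflow

13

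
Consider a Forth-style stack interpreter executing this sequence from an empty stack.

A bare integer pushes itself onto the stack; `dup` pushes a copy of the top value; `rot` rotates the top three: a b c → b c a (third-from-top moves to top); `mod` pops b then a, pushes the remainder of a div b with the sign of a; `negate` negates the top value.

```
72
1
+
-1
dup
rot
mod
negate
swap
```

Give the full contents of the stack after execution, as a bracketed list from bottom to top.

72     -> 72
1      -> 72 1
+      -> 73
-1     -> 73 -1
dup    -> 73 -1 -1
rot    -> -1 -1 73
mod    -> -1 -1
negate -> -1 1
swap   -> 1 -1

[1, -1]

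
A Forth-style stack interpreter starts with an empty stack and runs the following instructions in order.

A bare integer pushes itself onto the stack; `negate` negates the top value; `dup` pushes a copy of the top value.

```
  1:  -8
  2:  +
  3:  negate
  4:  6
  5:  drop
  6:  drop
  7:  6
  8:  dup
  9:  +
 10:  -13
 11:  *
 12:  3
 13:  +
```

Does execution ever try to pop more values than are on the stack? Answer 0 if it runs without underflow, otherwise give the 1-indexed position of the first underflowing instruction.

-8 → [-8]
+  — needs 2 operands, stack has 1 → underflow

2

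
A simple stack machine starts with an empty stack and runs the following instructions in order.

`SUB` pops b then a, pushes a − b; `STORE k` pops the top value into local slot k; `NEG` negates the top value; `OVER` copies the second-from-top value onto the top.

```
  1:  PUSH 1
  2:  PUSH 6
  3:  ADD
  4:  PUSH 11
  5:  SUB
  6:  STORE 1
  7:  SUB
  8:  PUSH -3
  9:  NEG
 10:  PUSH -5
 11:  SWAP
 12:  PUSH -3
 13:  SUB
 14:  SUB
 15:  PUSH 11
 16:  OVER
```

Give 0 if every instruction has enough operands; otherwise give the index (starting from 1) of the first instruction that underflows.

PUSH 1  -> 1
PUSH 6  -> 1 6
ADD     -> 7
PUSH 11 -> 7 11
SUB     -> -4
STORE 1 -> (empty)
SUB  — needs 2 operands, stack has 0 → underflow

7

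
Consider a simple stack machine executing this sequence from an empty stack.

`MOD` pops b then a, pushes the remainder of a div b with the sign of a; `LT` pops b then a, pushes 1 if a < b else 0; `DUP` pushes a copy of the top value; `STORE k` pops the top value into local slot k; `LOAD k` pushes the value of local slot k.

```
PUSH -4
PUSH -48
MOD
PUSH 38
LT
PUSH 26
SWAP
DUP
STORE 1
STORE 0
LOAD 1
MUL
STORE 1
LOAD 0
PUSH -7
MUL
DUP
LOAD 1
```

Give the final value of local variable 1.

PUSH -4  -> -4
PUSH -48 -> -4 -48
MOD      -> -4
PUSH 38  -> -4 38
LT       -> 1
PUSH 26  -> 1 26
SWAP     -> 26 1
DUP      -> 26 1 1
STORE 1  -> 26 1
STORE 0  -> 26
LOAD 1   -> 26 1
MUL      -> 26
STORE 1  -> (empty)
LOAD 0   -> 1
PUSH -7  -> 1 -7
MUL      -> -7
DUP      -> -7 -7
LOAD 1   -> -7 -7 26

26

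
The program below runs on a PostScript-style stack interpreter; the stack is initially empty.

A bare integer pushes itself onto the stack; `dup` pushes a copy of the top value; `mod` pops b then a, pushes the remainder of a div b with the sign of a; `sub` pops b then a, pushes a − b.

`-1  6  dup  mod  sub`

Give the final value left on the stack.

-1

-1   [-1]
6    [-1, 6]
dup  [-1, 6, 6]
mod  [-1, 0]
sub  [-1]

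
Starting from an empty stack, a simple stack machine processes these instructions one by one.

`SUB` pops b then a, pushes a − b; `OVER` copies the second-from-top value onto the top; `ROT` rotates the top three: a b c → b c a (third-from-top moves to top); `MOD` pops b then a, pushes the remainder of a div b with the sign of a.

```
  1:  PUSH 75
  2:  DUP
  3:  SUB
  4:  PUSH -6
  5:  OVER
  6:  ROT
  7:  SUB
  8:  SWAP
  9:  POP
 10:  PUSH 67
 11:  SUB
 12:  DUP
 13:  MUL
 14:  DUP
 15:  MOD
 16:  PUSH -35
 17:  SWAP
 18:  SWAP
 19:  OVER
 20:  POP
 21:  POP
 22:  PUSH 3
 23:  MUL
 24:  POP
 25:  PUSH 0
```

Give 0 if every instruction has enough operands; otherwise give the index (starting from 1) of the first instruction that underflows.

0

PUSH 75   [75]
DUP       [75, 75]
SUB       [0]
PUSH -6   [0, -6]
OVER      [0, -6, 0]
ROT       [-6, 0, 0]
SUB       [-6, 0]
SWAP      [0, -6]
POP       [0]
PUSH 67   [0, 67]
SUB       [-67]
DUP       [-67, -67]
MUL       [4489]
DUP       [4489, 4489]
MOD       [0]
PUSH -35  [0, -35]
SWAP      [-35, 0]
SWAP      [0, -35]
OVER      [0, -35, 0]
POP       [0, -35]
POP       [0]
PUSH 3    [0, 3]
MUL       [0]
POP       []
PUSH 0    [0]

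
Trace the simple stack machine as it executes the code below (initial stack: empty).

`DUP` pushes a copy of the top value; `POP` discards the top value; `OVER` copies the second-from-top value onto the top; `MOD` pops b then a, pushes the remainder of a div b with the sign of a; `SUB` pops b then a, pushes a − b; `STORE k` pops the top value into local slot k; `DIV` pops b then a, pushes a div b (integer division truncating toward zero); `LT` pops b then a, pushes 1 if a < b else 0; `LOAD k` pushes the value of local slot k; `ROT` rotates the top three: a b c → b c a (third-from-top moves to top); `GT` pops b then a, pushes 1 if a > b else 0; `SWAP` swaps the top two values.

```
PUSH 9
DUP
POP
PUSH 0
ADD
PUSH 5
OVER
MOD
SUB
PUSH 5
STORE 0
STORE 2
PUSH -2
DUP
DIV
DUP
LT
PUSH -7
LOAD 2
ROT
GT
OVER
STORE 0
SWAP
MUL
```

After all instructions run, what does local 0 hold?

-7

PUSH 9   9
DUP      9 9
POP      9
PUSH 0   9 0
ADD      9
PUSH 5   9 5
OVER     9 5 9
MOD      9 5
SUB      4
PUSH 5   4 5
STORE 0  4
STORE 2  (empty)
PUSH -2  -2
DUP      -2 -2
DIV      1
DUP      1 1
LT       0
PUSH -7  0 -7
LOAD 2   0 -7 4
ROT      -7 4 0
GT       -7 1
OVER     -7 1 -7
STORE 0  -7 1
SWAP     1 -7
MUL      -7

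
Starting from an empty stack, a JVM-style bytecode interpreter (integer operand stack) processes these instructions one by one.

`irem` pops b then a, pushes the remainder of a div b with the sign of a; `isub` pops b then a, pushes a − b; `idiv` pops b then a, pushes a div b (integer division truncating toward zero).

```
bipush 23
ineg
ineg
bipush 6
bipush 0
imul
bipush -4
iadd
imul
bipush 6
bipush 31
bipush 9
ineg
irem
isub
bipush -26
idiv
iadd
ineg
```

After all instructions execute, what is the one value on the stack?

92

bipush 23  : 23
ineg       : -23
ineg       : 23
bipush 6   : 23 6
bipush 0   : 23 6 0
imul       : 23 0
bipush -4  : 23 0 -4
iadd       : 23 -4
imul       : -92
bipush 6   : -92 6
bipush 31  : -92 6 31
bipush 9   : -92 6 31 9
ineg       : -92 6 31 -9
irem       : -92 6 4
isub       : -92 2
bipush -26 : -92 2 -26
idiv       : -92 0
iadd       : -92
ineg       : 92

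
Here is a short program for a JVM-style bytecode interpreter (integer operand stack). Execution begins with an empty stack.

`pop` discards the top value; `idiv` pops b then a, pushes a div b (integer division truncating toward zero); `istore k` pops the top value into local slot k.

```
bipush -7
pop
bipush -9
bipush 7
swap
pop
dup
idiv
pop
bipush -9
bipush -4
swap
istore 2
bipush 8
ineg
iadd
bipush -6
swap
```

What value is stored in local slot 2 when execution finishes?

bipush -7 → [-7]
pop       → []
bipush -9 → [-9]
bipush 7  → [-9, 7]
swap      → [7, -9]
pop       → [7]
dup       → [7, 7]
idiv      → [1]
pop       → []
bipush -9 → [-9]
bipush -4 → [-9, -4]
swap      → [-4, -9]
istore 2  → [-4]
bipush 8  → [-4, 8]
ineg      → [-4, -8]
iadd      → [-12]
bipush -6 → [-12, -6]
swap      → [-6, -12]

-9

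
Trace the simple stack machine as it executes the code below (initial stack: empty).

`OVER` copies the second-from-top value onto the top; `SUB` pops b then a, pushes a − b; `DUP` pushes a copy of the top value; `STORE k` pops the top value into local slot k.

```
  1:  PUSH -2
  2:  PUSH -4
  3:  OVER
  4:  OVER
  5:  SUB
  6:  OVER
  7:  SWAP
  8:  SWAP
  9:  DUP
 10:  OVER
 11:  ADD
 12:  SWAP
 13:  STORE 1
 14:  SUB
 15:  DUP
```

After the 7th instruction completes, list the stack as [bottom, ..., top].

[-2, -4, -4, 2]

PUSH -2 → -2
PUSH -4 → -2 -4
OVER    → -2 -4 -2
OVER    → -2 -4 -2 -4
SUB     → -2 -4 2
OVER    → -2 -4 2 -4
SWAP    → -2 -4 -4 2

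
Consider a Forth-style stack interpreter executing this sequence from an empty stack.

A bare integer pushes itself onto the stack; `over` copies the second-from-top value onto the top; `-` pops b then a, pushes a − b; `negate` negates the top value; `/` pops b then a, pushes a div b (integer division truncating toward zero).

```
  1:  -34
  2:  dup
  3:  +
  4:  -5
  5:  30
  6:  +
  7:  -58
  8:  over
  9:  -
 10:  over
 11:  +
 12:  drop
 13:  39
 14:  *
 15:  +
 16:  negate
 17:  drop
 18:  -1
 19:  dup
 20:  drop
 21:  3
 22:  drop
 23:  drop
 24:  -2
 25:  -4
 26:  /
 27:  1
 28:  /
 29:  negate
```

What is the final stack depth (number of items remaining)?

1

-34    → -34
dup    → -34 -34
+      → -68
-5     → -68 -5
30     → -68 -5 30
+      → -68 25
-58    → -68 25 -58
over   → -68 25 -58 25
-      → -68 25 -83
over   → -68 25 -83 25
+      → -68 25 -58
drop   → -68 25
39     → -68 25 39
*      → -68 975
+      → 907
negate → -907
drop   → (empty)
-1     → -1
dup    → -1 -1
drop   → -1
3      → -1 3
drop   → -1
drop   → (empty)
-2     → -2
-4     → -2 -4
/      → 0
1      → 0 1
/      → 0
negate → 0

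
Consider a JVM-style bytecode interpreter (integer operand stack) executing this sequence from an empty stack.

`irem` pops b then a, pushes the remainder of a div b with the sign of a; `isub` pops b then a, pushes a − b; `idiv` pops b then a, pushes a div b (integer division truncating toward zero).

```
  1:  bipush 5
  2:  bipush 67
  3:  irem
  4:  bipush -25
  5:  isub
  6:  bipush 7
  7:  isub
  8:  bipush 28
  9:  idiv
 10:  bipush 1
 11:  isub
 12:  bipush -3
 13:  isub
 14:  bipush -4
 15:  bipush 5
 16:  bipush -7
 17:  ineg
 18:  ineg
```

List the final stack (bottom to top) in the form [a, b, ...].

bipush 5   → [5]
bipush 67  → [5, 67]
irem       → [5]
bipush -25 → [5, -25]
isub       → [30]
bipush 7   → [30, 7]
isub       → [23]
bipush 28  → [23, 28]
idiv       → [0]
bipush 1   → [0, 1]
isub       → [-1]
bipush -3  → [-1, -3]
isub       → [2]
bipush -4  → [2, -4]
bipush 5   → [2, -4, 5]
bipush -7  → [2, -4, 5, -7]
ineg       → [2, -4, 5, 7]
ineg       → [2, -4, 5, -7]

[2, -4, 5, -7]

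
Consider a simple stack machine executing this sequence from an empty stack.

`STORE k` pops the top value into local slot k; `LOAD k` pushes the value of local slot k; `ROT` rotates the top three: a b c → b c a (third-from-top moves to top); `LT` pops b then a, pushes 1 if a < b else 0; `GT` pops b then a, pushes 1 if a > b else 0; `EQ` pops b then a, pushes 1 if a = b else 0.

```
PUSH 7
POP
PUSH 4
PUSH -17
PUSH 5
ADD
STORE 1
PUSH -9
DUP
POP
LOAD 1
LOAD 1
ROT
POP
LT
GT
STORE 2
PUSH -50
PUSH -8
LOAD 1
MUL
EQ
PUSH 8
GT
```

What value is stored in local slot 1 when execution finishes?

PUSH 7   : 7
POP      : (empty)
PUSH 4   : 4
PUSH -17 : 4 -17
PUSH 5   : 4 -17 5
ADD      : 4 -12
STORE 1  : 4
PUSH -9  : 4 -9
DUP      : 4 -9 -9
POP      : 4 -9
LOAD 1   : 4 -9 -12
LOAD 1   : 4 -9 -12 -12
ROT      : 4 -12 -12 -9
POP      : 4 -12 -12
LT       : 4 0
GT       : 1
STORE 2  : (empty)
PUSH -50 : -50
PUSH -8  : -50 -8
LOAD 1   : -50 -8 -12
MUL      : -50 96
EQ       : 0
PUSH 8   : 0 8
GT       : 0

-12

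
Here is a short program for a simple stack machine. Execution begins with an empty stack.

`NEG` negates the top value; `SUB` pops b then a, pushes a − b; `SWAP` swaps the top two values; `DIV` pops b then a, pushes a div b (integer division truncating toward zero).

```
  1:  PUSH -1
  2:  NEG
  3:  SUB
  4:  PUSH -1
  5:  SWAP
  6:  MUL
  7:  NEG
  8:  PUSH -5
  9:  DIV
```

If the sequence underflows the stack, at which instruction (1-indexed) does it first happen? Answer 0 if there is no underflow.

3

PUSH -1  [-1]
NEG      [1]
SUB  — needs 2 operands, stack has 1 → underflow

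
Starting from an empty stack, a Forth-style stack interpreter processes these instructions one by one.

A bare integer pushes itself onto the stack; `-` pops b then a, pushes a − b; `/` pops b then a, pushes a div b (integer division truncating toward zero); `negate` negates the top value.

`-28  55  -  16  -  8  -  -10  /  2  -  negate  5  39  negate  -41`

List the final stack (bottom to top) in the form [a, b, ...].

[-8, 5, -39, -41]

-28     -28
55      -28 55
-       -83
16      -83 16
-       -99
8       -99 8
-       -107
-10     -107 -10
/       10
2       10 2
-       8
negate  -8
5       -8 5
39      -8 5 39
negate  -8 5 -39
-41     -8 5 -39 -41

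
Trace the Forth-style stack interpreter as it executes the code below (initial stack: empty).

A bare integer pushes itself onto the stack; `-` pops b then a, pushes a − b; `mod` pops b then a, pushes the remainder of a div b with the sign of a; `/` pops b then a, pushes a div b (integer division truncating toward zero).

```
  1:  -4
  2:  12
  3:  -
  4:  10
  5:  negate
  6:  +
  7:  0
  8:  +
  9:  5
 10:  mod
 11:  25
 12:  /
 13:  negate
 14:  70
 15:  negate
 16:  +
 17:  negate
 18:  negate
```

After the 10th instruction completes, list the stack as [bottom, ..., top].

[-1]

-4     -> -4
12     -> -4 12
-      -> -16
10     -> -16 10
negate -> -16 -10
+      -> -26
0      -> -26 0
+      -> -26
5      -> -26 5
mod    -> -1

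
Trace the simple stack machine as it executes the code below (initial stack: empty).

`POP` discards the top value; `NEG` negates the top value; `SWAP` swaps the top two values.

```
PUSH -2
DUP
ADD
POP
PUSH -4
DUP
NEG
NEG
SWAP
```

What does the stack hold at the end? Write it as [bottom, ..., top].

PUSH -2 → -2
DUP     → -2 -2
ADD     → -4
POP     → (empty)
PUSH -4 → -4
DUP     → -4 -4
NEG     → -4 4
NEG     → -4 -4
SWAP    → -4 -4

[-4, -4]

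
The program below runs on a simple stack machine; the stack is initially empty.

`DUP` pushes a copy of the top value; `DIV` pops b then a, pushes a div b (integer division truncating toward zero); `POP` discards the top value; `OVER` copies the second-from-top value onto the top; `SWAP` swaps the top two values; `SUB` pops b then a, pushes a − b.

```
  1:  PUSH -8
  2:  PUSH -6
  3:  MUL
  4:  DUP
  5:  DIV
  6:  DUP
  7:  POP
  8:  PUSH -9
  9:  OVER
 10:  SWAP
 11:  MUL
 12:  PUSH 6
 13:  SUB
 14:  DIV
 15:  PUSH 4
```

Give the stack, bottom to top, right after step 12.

[1, -9, 6]

PUSH -8 -> -8
PUSH -6 -> -8 -6
MUL     -> 48
DUP     -> 48 48
DIV     -> 1
DUP     -> 1 1
POP     -> 1
PUSH -9 -> 1 -9
OVER    -> 1 -9 1
SWAP    -> 1 1 -9
MUL     -> 1 -9
PUSH 6  -> 1 -9 6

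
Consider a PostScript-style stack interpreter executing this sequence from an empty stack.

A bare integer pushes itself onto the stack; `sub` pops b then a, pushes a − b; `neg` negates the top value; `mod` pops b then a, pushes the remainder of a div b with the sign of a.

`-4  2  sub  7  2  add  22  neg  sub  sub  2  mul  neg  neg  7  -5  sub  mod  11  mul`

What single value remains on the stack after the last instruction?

-22

-4  : [-4]
2   : [-4, 2]
sub : [-6]
7   : [-6, 7]
2   : [-6, 7, 2]
add : [-6, 9]
22  : [-6, 9, 22]
neg : [-6, 9, -22]
sub : [-6, 31]
sub : [-37]
2   : [-37, 2]
mul : [-74]
neg : [74]
neg : [-74]
7   : [-74, 7]
-5  : [-74, 7, -5]
sub : [-74, 12]
mod : [-2]
11  : [-2, 11]
mul : [-22]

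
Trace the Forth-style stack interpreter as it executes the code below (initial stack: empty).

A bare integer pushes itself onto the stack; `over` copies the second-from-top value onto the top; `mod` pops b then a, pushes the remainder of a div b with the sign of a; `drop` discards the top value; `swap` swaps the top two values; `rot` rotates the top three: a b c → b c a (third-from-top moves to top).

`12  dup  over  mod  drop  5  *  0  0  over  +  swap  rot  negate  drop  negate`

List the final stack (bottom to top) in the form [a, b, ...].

[0, 0]

12     -> 12
dup    -> 12 12
over   -> 12 12 12
mod    -> 12 0
drop   -> 12
5      -> 12 5
*      -> 60
0      -> 60 0
0      -> 60 0 0
over   -> 60 0 0 0
+      -> 60 0 0
swap   -> 60 0 0
rot    -> 0 0 60
negate -> 0 0 -60
drop   -> 0 0
negate -> 0 0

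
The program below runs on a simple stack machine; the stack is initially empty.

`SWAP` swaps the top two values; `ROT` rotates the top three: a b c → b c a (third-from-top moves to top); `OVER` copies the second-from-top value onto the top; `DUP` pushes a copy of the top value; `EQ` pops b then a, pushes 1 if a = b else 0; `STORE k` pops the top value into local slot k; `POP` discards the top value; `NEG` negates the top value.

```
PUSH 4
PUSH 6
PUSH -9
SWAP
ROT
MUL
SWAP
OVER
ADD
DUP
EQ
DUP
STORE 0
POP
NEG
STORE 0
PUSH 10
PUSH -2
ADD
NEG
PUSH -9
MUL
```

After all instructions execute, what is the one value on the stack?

72

PUSH 4   4
PUSH 6   4 6
PUSH -9  4 6 -9
SWAP     4 -9 6
ROT      -9 6 4
MUL      -9 24
SWAP     24 -9
OVER     24 -9 24
ADD      24 15
DUP      24 15 15
EQ       24 1
DUP      24 1 1
STORE 0  24 1
POP      24
NEG      -24
STORE 0  (empty)
PUSH 10  10
PUSH -2  10 -2
ADD      8
NEG      -8
PUSH -9  -8 -9
MUL      72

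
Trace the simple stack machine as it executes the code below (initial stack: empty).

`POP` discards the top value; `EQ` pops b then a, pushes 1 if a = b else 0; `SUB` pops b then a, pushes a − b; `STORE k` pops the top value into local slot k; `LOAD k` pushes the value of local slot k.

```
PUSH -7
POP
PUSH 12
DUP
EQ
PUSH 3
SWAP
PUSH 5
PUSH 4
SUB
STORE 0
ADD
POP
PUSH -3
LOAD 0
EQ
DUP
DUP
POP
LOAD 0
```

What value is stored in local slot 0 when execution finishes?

PUSH -7 → -7
POP     → (empty)
PUSH 12 → 12
DUP     → 12 12
EQ      → 1
PUSH 3  → 1 3
SWAP    → 3 1
PUSH 5  → 3 1 5
PUSH 4  → 3 1 5 4
SUB     → 3 1 1
STORE 0 → 3 1
ADD     → 4
POP     → (empty)
PUSH -3 → -3
LOAD 0  → -3 1
EQ      → 0
DUP     → 0 0
DUP     → 0 0 0
POP     → 0 0
LOAD 0  → 0 0 1

1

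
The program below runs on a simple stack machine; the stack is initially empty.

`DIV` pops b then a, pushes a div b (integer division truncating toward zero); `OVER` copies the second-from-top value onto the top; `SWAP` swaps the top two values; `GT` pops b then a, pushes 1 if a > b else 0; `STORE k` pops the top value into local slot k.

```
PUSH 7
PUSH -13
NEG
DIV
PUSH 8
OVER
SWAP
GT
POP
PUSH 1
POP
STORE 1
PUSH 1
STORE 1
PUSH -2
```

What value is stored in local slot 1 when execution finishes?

PUSH 7    [7]
PUSH -13  [7, -13]
NEG       [7, 13]
DIV       [0]
PUSH 8    [0, 8]
OVER      [0, 8, 0]
SWAP      [0, 0, 8]
GT        [0, 0]
POP       [0]
PUSH 1    [0, 1]
POP       [0]
STORE 1   []
PUSH 1    [1]
STORE 1   []
PUSH -2   [-2]

1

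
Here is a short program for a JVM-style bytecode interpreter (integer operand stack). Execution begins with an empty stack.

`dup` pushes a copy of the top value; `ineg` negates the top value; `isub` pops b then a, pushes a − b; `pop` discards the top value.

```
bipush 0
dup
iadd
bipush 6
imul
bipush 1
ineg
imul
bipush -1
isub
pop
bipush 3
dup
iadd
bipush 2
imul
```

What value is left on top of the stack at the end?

bipush 0  -> [0]
dup       -> [0, 0]
iadd      -> [0]
bipush 6  -> [0, 6]
imul      -> [0]
bipush 1  -> [0, 1]
ineg      -> [0, -1]
imul      -> [0]
bipush -1 -> [0, -1]
isub      -> [1]
pop       -> []
bipush 3  -> [3]
dup       -> [3, 3]
iadd      -> [6]
bipush 2  -> [6, 2]
imul      -> [12]

12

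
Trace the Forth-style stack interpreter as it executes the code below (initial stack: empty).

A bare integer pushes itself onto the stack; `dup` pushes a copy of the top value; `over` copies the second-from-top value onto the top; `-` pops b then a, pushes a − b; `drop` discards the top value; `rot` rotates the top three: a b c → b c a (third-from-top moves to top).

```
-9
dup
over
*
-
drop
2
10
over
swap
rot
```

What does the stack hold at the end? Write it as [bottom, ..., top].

-9   -> [-9]
dup  -> [-9, -9]
over -> [-9, -9, -9]
*    -> [-9, 81]
-    -> [-90]
drop -> []
2    -> [2]
10   -> [2, 10]
over -> [2, 10, 2]
swap -> [2, 2, 10]
rot  -> [2, 10, 2]

[2, 10, 2]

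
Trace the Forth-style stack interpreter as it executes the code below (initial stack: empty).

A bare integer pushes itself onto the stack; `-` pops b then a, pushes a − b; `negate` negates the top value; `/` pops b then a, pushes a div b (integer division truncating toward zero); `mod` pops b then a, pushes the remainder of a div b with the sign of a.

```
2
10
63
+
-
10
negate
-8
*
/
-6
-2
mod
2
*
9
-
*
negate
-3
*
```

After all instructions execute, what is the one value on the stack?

2       2
10      2 10
63      2 10 63
+       2 73
-       -71
10      -71 10
negate  -71 -10
-8      -71 -10 -8
*       -71 80
/       0
-6      0 -6
-2      0 -6 -2
mod     0 0
2       0 0 2
*       0 0
9       0 0 9
-       0 -9
*       0
negate  0
-3      0 -3
*       0

0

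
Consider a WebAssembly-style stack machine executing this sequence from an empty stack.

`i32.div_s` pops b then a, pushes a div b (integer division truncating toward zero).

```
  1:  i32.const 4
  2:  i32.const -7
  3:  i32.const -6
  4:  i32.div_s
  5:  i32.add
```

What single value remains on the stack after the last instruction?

i32.const 4  → 4
i32.const -7 → 4 -7
i32.const -6 → 4 -7 -6
i32.div_s    → 4 1
i32.add      → 5

5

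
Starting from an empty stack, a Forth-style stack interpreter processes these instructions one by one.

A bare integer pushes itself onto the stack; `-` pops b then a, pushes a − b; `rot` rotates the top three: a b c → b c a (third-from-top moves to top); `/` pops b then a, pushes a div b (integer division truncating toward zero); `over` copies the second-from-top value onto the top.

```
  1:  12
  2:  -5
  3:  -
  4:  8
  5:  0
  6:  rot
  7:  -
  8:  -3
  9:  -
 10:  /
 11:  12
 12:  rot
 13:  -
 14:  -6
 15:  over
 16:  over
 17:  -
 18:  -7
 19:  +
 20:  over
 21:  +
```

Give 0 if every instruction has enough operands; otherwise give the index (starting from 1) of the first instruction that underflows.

12  -> 12
-5  -> 12 -5
-   -> 17
8   -> 17 8
0   -> 17 8 0
rot -> 8 0 17
-   -> 8 -17
-3  -> 8 -17 -3
-   -> 8 -14
/   -> 0
12  -> 0 12
rot  — needs 3 operands, stack has 2 → underflow

12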